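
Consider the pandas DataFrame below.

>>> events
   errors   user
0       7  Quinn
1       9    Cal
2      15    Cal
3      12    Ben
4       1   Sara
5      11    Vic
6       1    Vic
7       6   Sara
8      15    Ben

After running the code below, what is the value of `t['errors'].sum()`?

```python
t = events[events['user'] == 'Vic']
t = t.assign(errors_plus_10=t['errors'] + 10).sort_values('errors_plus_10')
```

12

filter rows where user == 'Vic':
   errors user
5      11  Vic
6       1  Vic
add column errors_plus_10 = t['errors'] + 10:
   errors user  errors_plus_10
5      11  Vic              21
6       1  Vic              11
sort by errors_plus_10:
   errors user  errors_plus_10
6       1  Vic              11
5      11  Vic              21
So sum() = 12.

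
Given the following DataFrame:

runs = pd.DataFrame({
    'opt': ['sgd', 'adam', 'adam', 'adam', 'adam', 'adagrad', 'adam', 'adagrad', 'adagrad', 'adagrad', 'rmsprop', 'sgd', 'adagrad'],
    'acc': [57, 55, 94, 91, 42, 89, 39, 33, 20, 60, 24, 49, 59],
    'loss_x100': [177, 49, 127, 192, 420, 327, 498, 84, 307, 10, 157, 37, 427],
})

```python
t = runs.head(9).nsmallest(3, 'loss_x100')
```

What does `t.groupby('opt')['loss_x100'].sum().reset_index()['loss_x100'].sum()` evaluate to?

260

take first 9 rows:
       opt  acc  loss_x100
0      sgd   57        177
1     adam   55         49
2     adam   94        127
3     adam   91        192
4     adam   42        420
5  adagrad   89        327
6     adam   39        498
7  adagrad   33         84
8  adagrad   20        307
take 3 rows with smallest loss_x100:
       opt  acc  loss_x100
1     adam   55         49
7  adagrad   33         84
2     adam   94        127
group by opt, sum of loss_x100:
opt
adagrad     84
adam       176
Name: loss_x100, dtype: int64
reset_index():
       opt  loss_x100
0  adagrad         84
1     adam        176
Then the sum of column 'loss_x100': 260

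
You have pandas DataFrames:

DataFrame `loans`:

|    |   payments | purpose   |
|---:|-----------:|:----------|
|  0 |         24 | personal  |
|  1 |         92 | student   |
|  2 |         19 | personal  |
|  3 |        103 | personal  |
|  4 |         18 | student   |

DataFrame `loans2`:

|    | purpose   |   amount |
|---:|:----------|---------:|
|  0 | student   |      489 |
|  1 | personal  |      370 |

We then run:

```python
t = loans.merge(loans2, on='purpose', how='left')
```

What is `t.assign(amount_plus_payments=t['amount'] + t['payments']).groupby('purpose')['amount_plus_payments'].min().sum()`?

merge on 'purpose' (how='left') → 5 rows:
   payments   purpose  amount
0        24  personal     370
1        92   student     489
2        19  personal     370
3       103  personal     370
4        18   student     489
add column amount_plus_payments = t['amount'] + t['payments']:
   payments   purpose  amount  amount_plus_payments
0        24  personal     370                   394
1        92   student     489                   581
2        19  personal     370                   389
3       103  personal     370                   473
4        18   student     489                   507
group by purpose, min of amount_plus_payments:
purpose
personal    389
student     507
Name: amount_plus_payments, dtype: int64
Reading off the sum of the resulting series, we get 896.

896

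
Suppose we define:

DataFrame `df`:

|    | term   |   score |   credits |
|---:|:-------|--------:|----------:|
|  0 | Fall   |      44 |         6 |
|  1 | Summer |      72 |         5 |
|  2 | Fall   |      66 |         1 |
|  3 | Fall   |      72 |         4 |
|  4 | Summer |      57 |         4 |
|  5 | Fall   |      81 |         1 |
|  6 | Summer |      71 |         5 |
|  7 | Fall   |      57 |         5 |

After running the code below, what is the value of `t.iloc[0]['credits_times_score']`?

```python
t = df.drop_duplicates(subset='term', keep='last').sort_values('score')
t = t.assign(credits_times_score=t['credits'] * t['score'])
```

drop duplicate term (keep=last):
     term  score  credits
6  Summer     71        5
7    Fall     57        5
sort by score:
     term  score  credits
7    Fall     57        5
6  Summer     71        5
add column credits_times_score = t['credits'] * t['score']:
     term  score  credits  credits_times_score
7    Fall     57        5                  285
6  Summer     71        5                  355

285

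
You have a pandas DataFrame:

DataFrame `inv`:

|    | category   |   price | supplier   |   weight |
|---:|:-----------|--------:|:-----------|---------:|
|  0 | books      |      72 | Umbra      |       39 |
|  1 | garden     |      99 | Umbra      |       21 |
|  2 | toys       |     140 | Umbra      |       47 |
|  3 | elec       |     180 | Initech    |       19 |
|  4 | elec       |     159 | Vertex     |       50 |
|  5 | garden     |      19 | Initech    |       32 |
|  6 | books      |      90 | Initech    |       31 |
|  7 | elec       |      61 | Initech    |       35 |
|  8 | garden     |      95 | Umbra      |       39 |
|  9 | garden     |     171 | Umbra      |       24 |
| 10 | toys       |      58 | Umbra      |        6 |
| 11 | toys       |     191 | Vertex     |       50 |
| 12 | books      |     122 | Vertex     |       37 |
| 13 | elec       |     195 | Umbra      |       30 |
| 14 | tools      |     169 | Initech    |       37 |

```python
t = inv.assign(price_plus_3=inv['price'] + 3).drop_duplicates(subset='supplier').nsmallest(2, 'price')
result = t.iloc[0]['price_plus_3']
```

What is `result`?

75

add column price_plus_3 = inv['price'] + 3:
   category  price supplier  weight  price_plus_3
0     books     72    Umbra      39            75
1    garden     99    Umbra      21           102
2      toys    140    Umbra      47           143
3      elec    180  Initech      19           183
4      elec    159   Vertex      50           162
5    garden     19  Initech      32            22
6     books     90  Initech      31            93
7      elec     61  Initech      35            64
8    garden     95    Umbra      39            98
9    garden    171    Umbra      24           174
10     toys     58    Umbra       6            61
11     toys    191   Vertex      50           194
12    books    122   Vertex      37           125
13     elec    195    Umbra      30           198
14    tools    169  Initech      37           172
drop duplicate supplier (keep=first):
  category  price supplier  weight  price_plus_3
0    books     72    Umbra      39            75
3     elec    180  Initech      19           183
4     elec    159   Vertex      50           162
take 2 rows with smallest price:
  category  price supplier  weight  price_plus_3
0    books     72    Umbra      39            75
4     elec    159   Vertex      50           162
Taking the value at position 0, column 'price_plus_3' gives 75.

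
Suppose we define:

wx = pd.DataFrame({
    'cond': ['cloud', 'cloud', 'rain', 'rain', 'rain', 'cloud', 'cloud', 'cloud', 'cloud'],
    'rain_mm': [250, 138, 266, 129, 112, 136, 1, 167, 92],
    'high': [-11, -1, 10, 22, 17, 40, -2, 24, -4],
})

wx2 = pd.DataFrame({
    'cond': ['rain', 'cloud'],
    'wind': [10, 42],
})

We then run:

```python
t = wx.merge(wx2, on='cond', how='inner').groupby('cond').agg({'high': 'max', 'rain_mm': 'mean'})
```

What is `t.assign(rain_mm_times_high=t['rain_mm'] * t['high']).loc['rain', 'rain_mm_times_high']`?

3718.0

merge on 'cond' (how='inner') → 9 rows:
    cond  rain_mm  high  wind
0  cloud      250   -11    42
1  cloud      138    -1    42
2   rain      266    10    10
3   rain      129    22    10
4   rain      112    17    10
5  cloud      136    40    42
6  cloud        1    -2    42
7  cloud      167    24    42
8  cloud       92    -4    42
group by cond: max(high), mean(rain_mm):
       high     rain_mm
cond                   
cloud    40  130.666667
rain     22  169.000000
add column rain_mm_times_high = t['rain_mm'] * t['high']:
       high     rain_mm  rain_mm_times_high
cond                                       
cloud    40  130.666667         5226.666667
rain     22  169.000000         3718.000000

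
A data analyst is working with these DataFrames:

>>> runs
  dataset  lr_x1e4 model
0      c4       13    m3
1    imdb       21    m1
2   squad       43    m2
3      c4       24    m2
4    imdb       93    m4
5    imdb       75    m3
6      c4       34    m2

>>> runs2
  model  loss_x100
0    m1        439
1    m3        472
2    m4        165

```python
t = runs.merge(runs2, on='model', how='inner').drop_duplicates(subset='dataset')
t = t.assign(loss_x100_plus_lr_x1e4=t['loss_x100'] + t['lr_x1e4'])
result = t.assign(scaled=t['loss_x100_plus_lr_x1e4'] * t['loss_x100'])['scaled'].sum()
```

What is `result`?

merge on 'model' (how='inner') → 4 rows:
  dataset  lr_x1e4 model  loss_x100
0      c4       13    m3        472
1    imdb       21    m1        439
2    imdb       93    m4        165
3    imdb       75    m3        472
drop duplicate dataset (keep=first):
  dataset  lr_x1e4 model  loss_x100
0      c4       13    m3        472
1    imdb       21    m1        439
add column loss_x100_plus_lr_x1e4 = t['loss_x100'] + t['lr_x1e4']:
  dataset  lr_x1e4 model  loss_x100  loss_x100_plus_lr_x1e4
0      c4       13    m3        472                     485
1    imdb       21    m1        439                     460
add column scaled = t['loss_x100_plus_lr_x1e4'] * t['loss_x100']:
  dataset  lr_x1e4 model  loss_x100  loss_x100_plus_lr_x1e4  scaled
0      c4       13    m3        472                     485  228920
1    imdb       21    m1        439                     460  201940
Reading off the sum of column 'scaled', we get 430860.

430860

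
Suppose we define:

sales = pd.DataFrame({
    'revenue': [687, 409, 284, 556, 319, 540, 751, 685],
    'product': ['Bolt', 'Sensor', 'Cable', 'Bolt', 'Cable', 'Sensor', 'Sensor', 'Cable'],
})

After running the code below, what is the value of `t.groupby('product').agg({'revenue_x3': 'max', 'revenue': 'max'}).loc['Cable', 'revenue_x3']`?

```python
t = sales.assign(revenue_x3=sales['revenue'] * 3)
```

add column revenue_x3 = sales['revenue'] * 3:
   revenue product  revenue_x3
0      687    Bolt        2061
1      409  Sensor        1227
2      284   Cable         852
3      556    Bolt        1668
4      319   Cable         957
5      540  Sensor        1620
6      751  Sensor        2253
7      685   Cable        2055
group by product: max(revenue_x3), max(revenue):
         revenue_x3  revenue
product                     
Bolt           2061      687
Cable          2055      685
Sensor         2253      751

2055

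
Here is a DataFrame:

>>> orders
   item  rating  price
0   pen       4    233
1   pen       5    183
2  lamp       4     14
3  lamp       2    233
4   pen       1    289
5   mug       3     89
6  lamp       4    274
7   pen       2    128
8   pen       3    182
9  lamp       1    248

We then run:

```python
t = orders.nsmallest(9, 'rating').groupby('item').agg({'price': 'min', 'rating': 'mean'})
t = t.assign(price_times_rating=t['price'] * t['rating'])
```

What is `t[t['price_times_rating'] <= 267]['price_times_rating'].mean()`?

152.75

take 9 rows with smallest rating:
   item  rating  price
4   pen       1    289
9  lamp       1    248
3  lamp       2    233
7   pen       2    128
5   mug       3     89
8   pen       3    182
0   pen       4    233
2  lamp       4     14
6  lamp       4    274
group by item: min(price), mean(rating):
      price  rating
item               
lamp     14    2.75
mug      89    3.00
pen     128    2.50
add column price_times_rating = t['price'] * t['rating']:
      price  rating  price_times_rating
item                                   
lamp     14    2.75                38.5
mug      89    3.00               267.0
pen     128    2.50               320.0
filter rows where price_times_rating <= 267:
      price  rating  price_times_rating
item                                   
lamp     14    2.75                38.5
mug      89    3.00               267.0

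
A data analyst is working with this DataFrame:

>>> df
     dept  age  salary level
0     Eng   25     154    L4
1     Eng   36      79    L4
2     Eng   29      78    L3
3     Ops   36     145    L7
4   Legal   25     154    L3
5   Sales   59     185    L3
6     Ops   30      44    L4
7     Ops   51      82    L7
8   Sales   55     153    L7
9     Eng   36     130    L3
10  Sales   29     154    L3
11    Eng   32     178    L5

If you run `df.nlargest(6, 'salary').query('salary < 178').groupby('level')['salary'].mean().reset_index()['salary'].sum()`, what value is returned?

take 6 rows with largest salary:
     dept  age  salary level
5   Sales   59     185    L3
11    Eng   32     178    L5
0     Eng   25     154    L4
4   Legal   25     154    L3
10  Sales   29     154    L3
8   Sales   55     153    L7
filter rows where salary < 178:
     dept  age  salary level
0     Eng   25     154    L4
4   Legal   25     154    L3
10  Sales   29     154    L3
8   Sales   55     153    L7
group by level, mean of salary:
level
L3    154.0
L4    154.0
L7    153.0
Name: salary, dtype: float64
reset_index():
  level  salary
0    L3   154.0
1    L4   154.0
2    L7   153.0
The sum of column 'salary' is 461.0.

461.0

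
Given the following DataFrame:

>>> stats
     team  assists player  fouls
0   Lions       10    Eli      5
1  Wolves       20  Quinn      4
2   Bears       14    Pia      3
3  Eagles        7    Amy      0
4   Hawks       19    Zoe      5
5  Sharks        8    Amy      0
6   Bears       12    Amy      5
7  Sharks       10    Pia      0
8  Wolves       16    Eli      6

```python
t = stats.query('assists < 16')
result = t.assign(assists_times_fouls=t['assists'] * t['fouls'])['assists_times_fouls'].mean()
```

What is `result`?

25.3333333333

filter rows where assists < 16:
     team  assists player  fouls
0   Lions       10    Eli      5
2   Bears       14    Pia      3
3  Eagles        7    Amy      0
5  Sharks        8    Amy      0
6   Bears       12    Amy      5
7  Sharks       10    Pia      0
add column assists_times_fouls = t['assists'] * t['fouls']:
     team  assists player  fouls  assists_times_fouls
0   Lions       10    Eli      5                   50
2   Bears       14    Pia      3                   42
3  Eagles        7    Amy      0                    0
5  Sharks        8    Amy      0                    0
6   Bears       12    Amy      5                   60
7  Sharks       10    Pia      0                    0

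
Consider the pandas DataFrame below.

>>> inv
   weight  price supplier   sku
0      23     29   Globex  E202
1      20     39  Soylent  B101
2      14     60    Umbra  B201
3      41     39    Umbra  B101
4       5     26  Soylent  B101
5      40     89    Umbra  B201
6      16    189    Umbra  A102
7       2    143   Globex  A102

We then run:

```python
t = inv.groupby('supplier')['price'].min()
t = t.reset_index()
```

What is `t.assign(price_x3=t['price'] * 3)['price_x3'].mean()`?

94.0

group by supplier, min of price:
supplier
Globex     29
Soylent    26
Umbra      39
Name: price, dtype: int64
reset_index():
  supplier  price
0   Globex     29
1  Soylent     26
2    Umbra     39
add column price_x3 = t['price'] * 3:
  supplier  price  price_x3
0   Globex     29        87
1  Soylent     26        78
2    Umbra     39       117
Finally, mean of column 'price_x3' = 94.0.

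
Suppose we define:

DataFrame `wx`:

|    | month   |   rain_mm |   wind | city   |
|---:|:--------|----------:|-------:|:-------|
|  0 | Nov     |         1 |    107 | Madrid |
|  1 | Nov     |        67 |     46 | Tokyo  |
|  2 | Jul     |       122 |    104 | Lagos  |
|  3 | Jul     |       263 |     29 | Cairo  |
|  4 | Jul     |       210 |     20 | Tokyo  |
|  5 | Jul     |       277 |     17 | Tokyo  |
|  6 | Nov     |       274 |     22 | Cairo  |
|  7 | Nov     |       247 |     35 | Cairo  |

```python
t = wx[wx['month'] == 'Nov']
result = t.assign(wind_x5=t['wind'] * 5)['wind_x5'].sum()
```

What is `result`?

1050

filter rows where month == 'Nov':
  month  rain_mm  wind    city
0   Nov        1   107  Madrid
1   Nov       67    46   Tokyo
6   Nov      274    22   Cairo
7   Nov      247    35   Cairo
add column wind_x5 = t['wind'] * 5:
  month  rain_mm  wind    city  wind_x5
0   Nov        1   107  Madrid      535
1   Nov       67    46   Tokyo      230
6   Nov      274    22   Cairo      110
7   Nov      247    35   Cairo      175
Reading off the sum of column 'wind_x5', we get 1050.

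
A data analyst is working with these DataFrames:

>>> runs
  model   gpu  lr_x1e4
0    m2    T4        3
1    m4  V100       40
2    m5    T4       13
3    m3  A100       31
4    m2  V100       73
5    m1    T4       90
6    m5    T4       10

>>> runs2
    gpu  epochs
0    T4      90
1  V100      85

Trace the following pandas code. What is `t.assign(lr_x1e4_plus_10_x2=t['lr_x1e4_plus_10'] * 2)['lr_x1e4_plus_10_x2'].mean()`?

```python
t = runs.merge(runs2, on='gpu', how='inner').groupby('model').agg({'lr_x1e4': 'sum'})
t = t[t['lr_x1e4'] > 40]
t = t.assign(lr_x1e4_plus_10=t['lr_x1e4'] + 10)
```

merge on 'gpu' (how='inner') → 6 rows:
  model   gpu  lr_x1e4  epochs
0    m2    T4        3      90
1    m4  V100       40      85
2    m5    T4       13      90
3    m2  V100       73      85
4    m1    T4       90      90
5    m5    T4       10      90
group by model, sum of lr_x1e4:
       lr_x1e4
model         
m1          90
m2          76
m4          40
m5          23
filter rows where lr_x1e4 > 40:
       lr_x1e4
model         
m1          90
m2          76
add column lr_x1e4_plus_10 = t['lr_x1e4'] + 10:
       lr_x1e4  lr_x1e4_plus_10
model                          
m1          90              100
m2          76               86
add column lr_x1e4_plus_10_x2 = t['lr_x1e4_plus_10'] * 2:
       lr_x1e4  lr_x1e4_plus_10  lr_x1e4_plus_10_x2
model                                              
m1          90              100                 200
m2          76               86                 172
mean of column 'lr_x1e4_plus_10_x2' → 186.0

186.0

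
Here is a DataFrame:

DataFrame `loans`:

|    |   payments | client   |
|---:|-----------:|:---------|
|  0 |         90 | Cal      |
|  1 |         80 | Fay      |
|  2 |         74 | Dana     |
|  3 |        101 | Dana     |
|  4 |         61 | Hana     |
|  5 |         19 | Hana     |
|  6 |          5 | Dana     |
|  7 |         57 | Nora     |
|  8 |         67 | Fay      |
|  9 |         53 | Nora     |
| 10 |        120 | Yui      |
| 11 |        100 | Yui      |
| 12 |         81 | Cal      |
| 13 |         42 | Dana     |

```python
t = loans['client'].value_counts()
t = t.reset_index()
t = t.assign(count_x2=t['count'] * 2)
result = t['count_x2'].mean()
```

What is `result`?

value_counts of client:
client
Dana    4
Cal     2
Fay     2
Hana    2
Nora    2
Yui     2
Name: count, dtype: int64
reset_index():
  client  count
0   Dana      4
1    Cal      2
2    Fay      2
3   Hana      2
4   Nora      2
5    Yui      2
add column count_x2 = t['count'] * 2:
  client  count  count_x2
0   Dana      4         8
1    Cal      2         4
2    Fay      2         4
3   Hana      2         4
4   Nora      2         4
5    Yui      2         4
mean of column 'count_x2' → 4.66666666667

4.66666666667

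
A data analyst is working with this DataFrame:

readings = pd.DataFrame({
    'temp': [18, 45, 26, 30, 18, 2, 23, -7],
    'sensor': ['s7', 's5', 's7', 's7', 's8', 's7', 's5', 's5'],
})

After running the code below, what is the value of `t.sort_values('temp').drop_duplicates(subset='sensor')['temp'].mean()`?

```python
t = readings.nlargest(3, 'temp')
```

take 3 rows with largest temp:
   temp sensor
1    45     s5
3    30     s7
2    26     s7
sort by temp:
   temp sensor
2    26     s7
3    30     s7
1    45     s5
drop duplicate sensor (keep=first):
   temp sensor
2    26     s7
1    45     s5
Reading off the mean of column 'temp', we get 35.5.

35.5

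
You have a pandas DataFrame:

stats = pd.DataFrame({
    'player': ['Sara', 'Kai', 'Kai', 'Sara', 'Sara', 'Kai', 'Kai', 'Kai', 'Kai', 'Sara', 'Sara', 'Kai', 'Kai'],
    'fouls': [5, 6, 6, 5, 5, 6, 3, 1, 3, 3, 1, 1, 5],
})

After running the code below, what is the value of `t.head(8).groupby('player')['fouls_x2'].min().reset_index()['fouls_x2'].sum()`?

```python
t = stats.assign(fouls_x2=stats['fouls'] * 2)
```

add column fouls_x2 = stats['fouls'] * 2:
   player  fouls  fouls_x2
0    Sara      5        10
1     Kai      6        12
2     Kai      6        12
3    Sara      5        10
4    Sara      5        10
5     Kai      6        12
6     Kai      3         6
7     Kai      1         2
8     Kai      3         6
9    Sara      3         6
10   Sara      1         2
11    Kai      1         2
12    Kai      5        10
take first 8 rows:
  player  fouls  fouls_x2
0   Sara      5        10
1    Kai      6        12
2    Kai      6        12
3   Sara      5        10
4   Sara      5        10
5    Kai      6        12
6    Kai      3         6
7    Kai      1         2
group by player, min of fouls_x2:
player
Kai      2
Sara    10
Name: fouls_x2, dtype: int64
reset_index():
  player  fouls_x2
0    Kai         2
1   Sara        10
Taking the sum of column 'fouls_x2' gives 12.

12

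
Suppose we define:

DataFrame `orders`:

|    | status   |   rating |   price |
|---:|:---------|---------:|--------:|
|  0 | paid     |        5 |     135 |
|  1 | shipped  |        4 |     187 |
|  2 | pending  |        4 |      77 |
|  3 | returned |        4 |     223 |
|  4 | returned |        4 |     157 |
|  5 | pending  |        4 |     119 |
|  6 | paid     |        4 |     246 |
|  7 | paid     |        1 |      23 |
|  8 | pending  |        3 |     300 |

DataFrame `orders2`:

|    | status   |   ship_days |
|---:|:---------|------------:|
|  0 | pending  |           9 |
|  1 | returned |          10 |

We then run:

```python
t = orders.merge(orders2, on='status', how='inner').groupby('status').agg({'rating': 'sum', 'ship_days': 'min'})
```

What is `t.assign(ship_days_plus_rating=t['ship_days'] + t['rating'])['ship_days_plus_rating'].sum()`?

merge on 'status' (how='inner') → 5 rows:
     status  rating  price  ship_days
0   pending       4     77          9
1  returned       4    223         10
2  returned       4    157         10
3   pending       4    119          9
4   pending       3    300          9
group by status: sum(rating), min(ship_days):
          rating  ship_days
status                     
pending       11          9
returned       8         10
add column ship_days_plus_rating = t['ship_days'] + t['rating']:
          rating  ship_days  ship_days_plus_rating
status                                            
pending       11          9                     20
returned       8         10                     18
Hence 38.

38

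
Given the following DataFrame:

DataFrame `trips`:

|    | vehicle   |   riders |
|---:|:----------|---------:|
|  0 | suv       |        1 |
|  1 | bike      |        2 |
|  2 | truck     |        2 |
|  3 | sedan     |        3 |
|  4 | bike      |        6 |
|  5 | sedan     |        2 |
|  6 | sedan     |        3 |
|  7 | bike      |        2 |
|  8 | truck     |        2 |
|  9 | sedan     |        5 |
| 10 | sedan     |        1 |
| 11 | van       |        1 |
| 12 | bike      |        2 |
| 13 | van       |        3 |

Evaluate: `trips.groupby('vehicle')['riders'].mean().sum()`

group by vehicle, mean of riders:
vehicle
bike     3.0
sedan    2.8
suv      1.0
truck    2.0
van      2.0
Name: riders, dtype: float64

10.8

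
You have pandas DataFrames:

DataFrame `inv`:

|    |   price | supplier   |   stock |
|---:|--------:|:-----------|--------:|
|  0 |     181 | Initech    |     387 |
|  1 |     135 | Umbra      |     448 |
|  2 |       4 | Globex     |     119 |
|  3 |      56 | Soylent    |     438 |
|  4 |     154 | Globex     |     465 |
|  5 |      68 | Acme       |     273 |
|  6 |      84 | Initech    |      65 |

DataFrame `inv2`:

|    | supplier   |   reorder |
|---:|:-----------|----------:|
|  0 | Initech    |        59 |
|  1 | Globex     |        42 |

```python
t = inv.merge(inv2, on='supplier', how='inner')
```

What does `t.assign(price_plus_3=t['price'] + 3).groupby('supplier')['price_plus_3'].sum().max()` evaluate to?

merge on 'supplier' (how='inner') → 4 rows:
   price supplier  stock  reorder
0    181  Initech    387       59
1      4   Globex    119       42
2    154   Globex    465       42
3     84  Initech     65       59
add column price_plus_3 = t['price'] + 3:
   price supplier  stock  reorder  price_plus_3
0    181  Initech    387       59           184
1      4   Globex    119       42             7
2    154   Globex    465       42           157
3     84  Initech     65       59            87
group by supplier, sum of price_plus_3:
supplier
Globex     164
Initech    271
Name: price_plus_3, dtype: int64
Hence 271.

271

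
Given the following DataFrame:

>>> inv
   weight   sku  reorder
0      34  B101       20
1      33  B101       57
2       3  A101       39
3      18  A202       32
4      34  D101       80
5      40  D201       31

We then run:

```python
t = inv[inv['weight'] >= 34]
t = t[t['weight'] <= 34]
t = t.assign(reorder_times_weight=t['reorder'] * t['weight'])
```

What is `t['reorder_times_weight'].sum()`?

filter rows where weight >= 34:
   weight   sku  reorder
0      34  B101       20
4      34  D101       80
5      40  D201       31
filter rows where weight <= 34:
   weight   sku  reorder
0      34  B101       20
4      34  D101       80
add column reorder_times_weight = t['reorder'] * t['weight']:
   weight   sku  reorder  reorder_times_weight
0      34  B101       20                   680
4      34  D101       80                  2720

3400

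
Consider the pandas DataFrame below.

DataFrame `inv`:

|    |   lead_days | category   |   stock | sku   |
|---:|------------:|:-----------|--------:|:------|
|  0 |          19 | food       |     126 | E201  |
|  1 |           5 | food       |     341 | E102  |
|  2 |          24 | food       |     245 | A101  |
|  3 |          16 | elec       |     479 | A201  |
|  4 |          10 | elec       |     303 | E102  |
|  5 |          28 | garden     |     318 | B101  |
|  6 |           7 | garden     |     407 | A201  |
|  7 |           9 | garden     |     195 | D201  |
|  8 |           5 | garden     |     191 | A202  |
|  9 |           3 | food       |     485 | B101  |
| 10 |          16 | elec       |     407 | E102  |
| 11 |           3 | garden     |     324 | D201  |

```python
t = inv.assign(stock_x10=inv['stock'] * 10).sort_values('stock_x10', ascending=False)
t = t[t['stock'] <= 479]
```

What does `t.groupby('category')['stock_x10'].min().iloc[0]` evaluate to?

add column stock_x10 = inv['stock'] * 10:
    lead_days category  stock   sku  stock_x10
0          19     food    126  E201       1260
1           5     food    341  E102       3410
2          24     food    245  A101       2450
3          16     elec    479  A201       4790
4          10     elec    303  E102       3030
5          28   garden    318  B101       3180
6           7   garden    407  A201       4070
7           9   garden    195  D201       1950
8           5   garden    191  A202       1910
9           3     food    485  B101       4850
10         16     elec    407  E102       4070
11          3   garden    324  D201       3240
sort by stock_x10 descending:
    lead_days category  stock   sku  stock_x10
9           3     food    485  B101       4850
3          16     elec    479  A201       4790
6           7   garden    407  A201       4070
10         16     elec    407  E102       4070
1           5     food    341  E102       3410
11          3   garden    324  D201       3240
5          28   garden    318  B101       3180
4          10     elec    303  E102       3030
2          24     food    245  A101       2450
7           9   garden    195  D201       1950
8           5   garden    191  A202       1910
0          19     food    126  E201       1260
filter rows where stock <= 479:
    lead_days category  stock   sku  stock_x10
3          16     elec    479  A201       4790
6           7   garden    407  A201       4070
10         16     elec    407  E102       4070
1           5     food    341  E102       3410
11          3   garden    324  D201       3240
5          28   garden    318  B101       3180
4          10     elec    303  E102       3030
2          24     food    245  A101       2450
7           9   garden    195  D201       1950
8           5   garden    191  A202       1910
0          19     food    126  E201       1260
group by category, min of stock_x10:
category
elec      3030
food      1260
garden    1910
Name: stock_x10, dtype: int64

3030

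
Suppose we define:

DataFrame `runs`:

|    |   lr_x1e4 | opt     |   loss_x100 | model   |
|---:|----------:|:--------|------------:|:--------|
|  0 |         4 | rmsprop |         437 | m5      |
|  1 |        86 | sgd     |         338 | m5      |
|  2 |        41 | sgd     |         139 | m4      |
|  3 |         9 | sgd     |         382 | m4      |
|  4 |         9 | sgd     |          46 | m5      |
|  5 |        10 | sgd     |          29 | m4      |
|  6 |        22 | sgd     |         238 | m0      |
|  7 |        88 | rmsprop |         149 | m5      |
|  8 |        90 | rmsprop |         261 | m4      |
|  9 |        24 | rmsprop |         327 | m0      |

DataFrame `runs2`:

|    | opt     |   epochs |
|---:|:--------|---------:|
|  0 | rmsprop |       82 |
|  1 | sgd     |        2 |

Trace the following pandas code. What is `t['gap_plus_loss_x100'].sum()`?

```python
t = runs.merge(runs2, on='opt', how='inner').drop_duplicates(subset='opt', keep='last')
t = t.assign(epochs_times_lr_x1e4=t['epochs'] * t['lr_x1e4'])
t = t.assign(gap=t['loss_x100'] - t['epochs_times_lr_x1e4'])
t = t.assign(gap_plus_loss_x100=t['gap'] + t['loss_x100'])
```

merge on 'opt' (how='inner') → 10 rows:
   lr_x1e4      opt  loss_x100 model  epochs
0        4  rmsprop        437    m5      82
1       86      sgd        338    m5       2
2       41      sgd        139    m4       2
3        9      sgd        382    m4       2
4        9      sgd         46    m5       2
5       10      sgd         29    m4       2
6       22      sgd        238    m0       2
7       88  rmsprop        149    m5      82
8       90  rmsprop        261    m4      82
9       24  rmsprop        327    m0      82
drop duplicate opt (keep=last):
   lr_x1e4      opt  loss_x100 model  epochs
6       22      sgd        238    m0       2
9       24  rmsprop        327    m0      82
add column epochs_times_lr_x1e4 = t['epochs'] * t['lr_x1e4']:
   lr_x1e4      opt  loss_x100 model  epochs  epochs_times_lr_x1e4
6       22      sgd        238    m0       2                    44
9       24  rmsprop        327    m0      82                  1968
add column gap = t['loss_x100'] - t['epochs_times_lr_x1e4']:
   lr_x1e4      opt  loss_x100 model  epochs  epochs_times_lr_x1e4   gap
6       22      sgd        238    m0       2                    44   194
9       24  rmsprop        327    m0      82                  1968 -1641
add column gap_plus_loss_x100 = t['gap'] + t['loss_x100']:
   lr_x1e4      opt  loss_x100 model  epochs  epochs_times_lr_x1e4   gap  gap_plus_loss_x100
6       22      sgd        238    m0       2                    44   194                 432
9       24  rmsprop        327    m0      82                  1968 -1641               -1314
Finally, sum of column 'gap_plus_loss_x100' = -882.

-882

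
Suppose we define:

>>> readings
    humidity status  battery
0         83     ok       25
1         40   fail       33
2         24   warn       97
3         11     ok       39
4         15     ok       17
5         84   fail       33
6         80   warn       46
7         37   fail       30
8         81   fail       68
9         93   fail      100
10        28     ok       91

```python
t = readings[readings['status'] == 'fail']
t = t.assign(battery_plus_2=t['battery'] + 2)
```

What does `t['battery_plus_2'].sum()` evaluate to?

274

filter rows where status == 'fail':
   humidity status  battery
1        40   fail       33
5        84   fail       33
7        37   fail       30
8        81   fail       68
9        93   fail      100
add column battery_plus_2 = t['battery'] + 2:
   humidity status  battery  battery_plus_2
1        40   fail       33              35
5        84   fail       33              35
7        37   fail       30              32
8        81   fail       68              70
9        93   fail      100             102
So sum() = 274.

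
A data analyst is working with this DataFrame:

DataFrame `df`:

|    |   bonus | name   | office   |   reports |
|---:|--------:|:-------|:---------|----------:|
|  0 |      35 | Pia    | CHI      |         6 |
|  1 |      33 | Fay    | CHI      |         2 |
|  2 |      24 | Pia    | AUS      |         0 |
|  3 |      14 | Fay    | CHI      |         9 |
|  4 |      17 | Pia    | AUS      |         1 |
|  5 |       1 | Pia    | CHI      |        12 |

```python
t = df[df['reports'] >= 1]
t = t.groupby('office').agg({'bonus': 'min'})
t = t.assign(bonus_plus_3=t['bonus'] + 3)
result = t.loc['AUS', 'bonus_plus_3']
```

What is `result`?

20

filter rows where reports >= 1:
   bonus name office  reports
0     35  Pia    CHI        6
1     33  Fay    CHI        2
3     14  Fay    CHI        9
4     17  Pia    AUS        1
5      1  Pia    CHI       12
group by office, min of bonus:
        bonus
office       
AUS        17
CHI         1
add column bonus_plus_3 = t['bonus'] + 3:
        bonus  bonus_plus_3
office                     
AUS        17            20
CHI         1             4
Reading off the value at row 'AUS', column 'bonus_plus_3', we get 20.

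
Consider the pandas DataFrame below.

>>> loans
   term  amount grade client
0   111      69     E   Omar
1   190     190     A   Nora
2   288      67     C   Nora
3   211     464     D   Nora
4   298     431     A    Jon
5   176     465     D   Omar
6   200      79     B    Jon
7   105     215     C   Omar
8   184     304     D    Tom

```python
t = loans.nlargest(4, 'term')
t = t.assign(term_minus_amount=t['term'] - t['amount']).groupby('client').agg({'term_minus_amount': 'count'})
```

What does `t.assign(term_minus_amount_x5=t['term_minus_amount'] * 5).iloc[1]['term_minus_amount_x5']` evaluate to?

take 4 rows with largest term:
   term  amount grade client
4   298     431     A    Jon
2   288      67     C   Nora
3   211     464     D   Nora
6   200      79     B    Jon
add column term_minus_amount = t['term'] - t['amount']:
   term  amount grade client  term_minus_amount
4   298     431     A    Jon               -133
2   288      67     C   Nora                221
3   211     464     D   Nora               -253
6   200      79     B    Jon                121
group by client, count of term_minus_amount:
        term_minus_amount
client                   
Jon                     2
Nora                    2
add column term_minus_amount_x5 = t['term_minus_amount'] * 5:
        term_minus_amount  term_minus_amount_x5
client                                         
Jon                     2                    10
Nora                    2                    10

10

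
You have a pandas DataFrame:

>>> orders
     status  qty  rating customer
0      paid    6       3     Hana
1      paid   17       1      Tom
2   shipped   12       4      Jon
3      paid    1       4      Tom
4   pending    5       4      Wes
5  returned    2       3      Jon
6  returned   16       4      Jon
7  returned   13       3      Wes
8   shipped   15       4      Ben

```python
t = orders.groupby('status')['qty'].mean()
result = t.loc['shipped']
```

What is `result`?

13.5

group by status, mean of qty:
status
paid         8.000000
pending      5.000000
returned    10.333333
shipped     13.500000
Name: qty, dtype: float64
Reading off the value at index 'shipped', we get 13.5.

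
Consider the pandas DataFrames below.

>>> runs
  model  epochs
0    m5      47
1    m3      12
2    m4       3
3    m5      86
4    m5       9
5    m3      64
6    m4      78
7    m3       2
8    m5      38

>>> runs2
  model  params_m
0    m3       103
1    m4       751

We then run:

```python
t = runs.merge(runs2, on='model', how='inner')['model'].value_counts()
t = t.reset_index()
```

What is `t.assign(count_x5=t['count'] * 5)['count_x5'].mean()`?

12.5

merge on 'model' (how='inner') → 5 rows:
  model  epochs  params_m
0    m3      12       103
1    m4       3       751
2    m3      64       103
3    m4      78       751
4    m3       2       103
value_counts of model:
model
m3    3
m4    2
Name: count, dtype: int64
reset_index():
  model  count
0    m3      3
1    m4      2
add column count_x5 = t['count'] * 5:
  model  count  count_x5
0    m3      3        15
1    m4      2        10
Finally, mean of column 'count_x5' = 12.5.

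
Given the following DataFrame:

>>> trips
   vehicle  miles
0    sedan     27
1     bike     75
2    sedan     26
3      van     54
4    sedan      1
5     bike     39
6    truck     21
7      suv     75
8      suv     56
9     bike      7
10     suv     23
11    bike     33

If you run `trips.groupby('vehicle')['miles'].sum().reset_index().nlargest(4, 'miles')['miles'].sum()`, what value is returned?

group by vehicle, sum of miles:
vehicle
bike     154
sedan     54
suv      154
truck     21
van       54
Name: miles, dtype: int64
reset_index():
  vehicle  miles
0    bike    154
1   sedan     54
2     suv    154
3   truck     21
4     van     54
take 4 rows with largest miles:
  vehicle  miles
0    bike    154
2     suv    154
1   sedan     54
4     van     54
Then the sum of column 'miles': 416

416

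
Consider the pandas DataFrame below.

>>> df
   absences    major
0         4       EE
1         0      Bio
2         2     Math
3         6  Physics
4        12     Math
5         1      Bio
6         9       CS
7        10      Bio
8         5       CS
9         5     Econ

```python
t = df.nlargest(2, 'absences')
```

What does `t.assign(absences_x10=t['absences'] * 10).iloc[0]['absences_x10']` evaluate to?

take 2 rows with largest absences:
   absences major
4        12  Math
7        10   Bio
add column absences_x10 = t['absences'] * 10:
   absences major  absences_x10
4        12  Math           120
7        10   Bio           100
So iloc[0]['absences_x10'] = 120.

120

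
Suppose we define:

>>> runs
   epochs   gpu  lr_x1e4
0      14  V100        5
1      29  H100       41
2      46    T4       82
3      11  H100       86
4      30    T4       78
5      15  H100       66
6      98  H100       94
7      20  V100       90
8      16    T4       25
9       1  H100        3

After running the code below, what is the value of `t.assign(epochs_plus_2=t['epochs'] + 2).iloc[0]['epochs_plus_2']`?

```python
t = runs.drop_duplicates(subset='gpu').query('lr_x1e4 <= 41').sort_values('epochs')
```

16

drop duplicate gpu (keep=first):
   epochs   gpu  lr_x1e4
0      14  V100        5
1      29  H100       41
2      46    T4       82
filter rows where lr_x1e4 <= 41:
   epochs   gpu  lr_x1e4
0      14  V100        5
1      29  H100       41
sort by epochs:
   epochs   gpu  lr_x1e4
0      14  V100        5
1      29  H100       41
add column epochs_plus_2 = t['epochs'] + 2:
   epochs   gpu  lr_x1e4  epochs_plus_2
0      14  V100        5             16
1      29  H100       41             31
value at position 0, column 'epochs_plus_2' → 16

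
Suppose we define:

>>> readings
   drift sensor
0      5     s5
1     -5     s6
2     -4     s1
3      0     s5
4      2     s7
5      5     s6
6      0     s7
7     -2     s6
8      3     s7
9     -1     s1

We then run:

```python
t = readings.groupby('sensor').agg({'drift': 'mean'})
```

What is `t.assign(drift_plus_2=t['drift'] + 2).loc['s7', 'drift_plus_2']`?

3.66666666667

group by sensor, mean of drift:
           drift
sensor          
s1     -2.500000
s5      2.500000
s6     -0.666667
s7      1.666667
add column drift_plus_2 = t['drift'] + 2:
           drift  drift_plus_2
sensor                        
s1     -2.500000     -0.500000
s5      2.500000      4.500000
s6     -0.666667      1.333333
s7      1.666667      3.666667
Reading off the value at row 's7', column 'drift_plus_2', we get 3.66666666667.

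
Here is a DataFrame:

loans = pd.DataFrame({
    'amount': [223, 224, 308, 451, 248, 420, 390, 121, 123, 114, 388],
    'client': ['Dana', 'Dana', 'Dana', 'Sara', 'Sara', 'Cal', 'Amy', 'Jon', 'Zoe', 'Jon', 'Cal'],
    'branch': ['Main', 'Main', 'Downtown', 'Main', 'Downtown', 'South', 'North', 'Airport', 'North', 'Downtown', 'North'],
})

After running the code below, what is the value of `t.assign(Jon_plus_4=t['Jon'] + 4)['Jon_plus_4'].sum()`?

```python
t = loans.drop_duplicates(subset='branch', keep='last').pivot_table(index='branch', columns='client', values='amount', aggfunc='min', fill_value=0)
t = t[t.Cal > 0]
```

drop duplicate branch (keep=last):
    amount client    branch
3      451   Sara      Main
5      420    Cal     South
7      121    Jon   Airport
9      114    Jon  Downtown
10     388    Cal     North
pivot: rows=branch, cols=client, min(amount):
client    Cal  Jon  Sara
branch                  
Airport     0  121     0
Downtown    0  114     0
Main        0    0   451
North     388    0     0
South     420    0     0
filter rows where Cal > 0:
client  Cal  Jon  Sara
branch                
North   388    0     0
South   420    0     0
add column Jon_plus_4 = t['Jon'] + 4:
client  Cal  Jon  Sara  Jon_plus_4
branch                            
North   388    0     0           4
South   420    0     0           4
So sum() = 8.

8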